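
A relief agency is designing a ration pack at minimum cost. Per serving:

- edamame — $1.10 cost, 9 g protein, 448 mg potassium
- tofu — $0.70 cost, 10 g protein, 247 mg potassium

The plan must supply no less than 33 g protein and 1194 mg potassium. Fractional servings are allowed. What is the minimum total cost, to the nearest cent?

An LP optimum is at a vertex; with two nutrient constraints at most two foods are used. Check each candidate.
edamame only: max(33/9, 1194/448) = 3.667 servings → $4.03.
tofu only: max(33/10, 1194/247) = 4.834 servings → $3.38.
edamame + tofu with both tight: 1.679 servings and 1.789 servings → $3.10.
The minimum over all feasible corners is $3.10.

$3.10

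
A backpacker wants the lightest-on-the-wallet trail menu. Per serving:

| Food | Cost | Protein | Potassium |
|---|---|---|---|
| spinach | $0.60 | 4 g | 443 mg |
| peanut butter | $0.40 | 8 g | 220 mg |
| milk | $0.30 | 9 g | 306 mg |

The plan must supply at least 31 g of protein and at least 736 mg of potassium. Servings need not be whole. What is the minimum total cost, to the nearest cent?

$1.03

Compare the cost at each extreme point of the feasible region.
spinach only: max(31/4, 736/443) = 7.75 servings → $4.65.
peanut butter only: max(31/8, 736/220) = 3.875 servings → $1.55.
milk only: max(31/9, 736/306) = 3.444 servings → $1.03.
spinach + peanut butter: intersection lies outside the first quadrant.
spinach + milk: the both-tight solution has a negative serving — not a feasible corner.
peanut butter + milk: intersection lies outside the first quadrant.
Cheapest feasible corner: $1.03.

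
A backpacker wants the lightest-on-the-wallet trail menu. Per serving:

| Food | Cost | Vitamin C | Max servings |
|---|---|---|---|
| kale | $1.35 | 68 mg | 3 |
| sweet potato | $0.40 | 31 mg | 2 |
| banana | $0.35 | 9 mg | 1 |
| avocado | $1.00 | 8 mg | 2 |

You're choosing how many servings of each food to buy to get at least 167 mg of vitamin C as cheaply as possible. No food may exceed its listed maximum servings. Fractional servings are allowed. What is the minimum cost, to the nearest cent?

Cost per mg of vitamin C: sweet potato $0.0129, kale $0.0199, banana $0.0389, avocado $0.1250.
Take 2 servings of sweet potato: +62.0 mg vitamin C for $0.80 (total $0.80, still need 105.0 mg).
Take 1.544 servings of kale: +105.0 mg vitamin C for $2.08 (total $2.88, still need 0.0 mg).
Filling from the cheapest source first is optimal under one linear minimum: $2.88.

$2.88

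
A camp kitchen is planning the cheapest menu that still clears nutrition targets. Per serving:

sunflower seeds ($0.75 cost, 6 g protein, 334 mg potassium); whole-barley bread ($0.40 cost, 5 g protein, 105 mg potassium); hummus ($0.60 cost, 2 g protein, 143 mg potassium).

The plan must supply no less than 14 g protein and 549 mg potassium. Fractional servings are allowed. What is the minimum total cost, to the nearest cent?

Compare the cost at each extreme point of the feasible region.
sunflower seeds only: max(14/6, 549/334) = 2.333 servings → $1.75.
whole-barley bread only: max(14/5, 549/105) = 5.229 servings → $2.09.
hummus only: max(14/2, 549/143) = 7 servings → $4.20.
sunflower seeds + whole-barley bread with both tight: 1.226 servings and 1.329 servings → $1.45.
sunflower seeds + hummus: the both-tight solution has a negative serving — not a feasible corner.
whole-barley bread + hummus with both tight: 1.79 servings and 2.525 servings → $2.23.
The minimum over all feasible corners is $1.45.

$1.45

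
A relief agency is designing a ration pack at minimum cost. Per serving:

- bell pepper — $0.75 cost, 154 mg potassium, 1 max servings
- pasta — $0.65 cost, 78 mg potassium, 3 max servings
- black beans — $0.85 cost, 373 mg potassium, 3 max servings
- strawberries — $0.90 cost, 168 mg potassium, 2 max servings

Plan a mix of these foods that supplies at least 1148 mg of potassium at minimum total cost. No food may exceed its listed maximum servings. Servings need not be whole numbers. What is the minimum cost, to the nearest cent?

Cost per mg of potassium: black beans $0.0023, bell pepper $0.0049, strawberries $0.0054, pasta $0.0083.
Take 3 servings of black beans: +1119.0 mg potassium for $2.55 (total $2.55, still need 29.0 mg).
Take 0.1883 servings of bell pepper: +29.0 mg potassium for $0.14 (total $2.69, still need 0.0 mg).
Filling from the cheapest source first is optimal under one linear minimum: $2.69.

$2.69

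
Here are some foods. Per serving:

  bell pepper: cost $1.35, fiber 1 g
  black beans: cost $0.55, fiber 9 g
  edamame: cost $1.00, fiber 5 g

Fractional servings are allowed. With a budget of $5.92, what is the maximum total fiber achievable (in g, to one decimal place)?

96.9 g

Fiber per dollar: black beans 16.36, edamame 5, bell pepper 0.7407.
With no serving limits, spend the whole cost allowance on black beans: $5.92 / $0.55 × 9 g = 96.9 g.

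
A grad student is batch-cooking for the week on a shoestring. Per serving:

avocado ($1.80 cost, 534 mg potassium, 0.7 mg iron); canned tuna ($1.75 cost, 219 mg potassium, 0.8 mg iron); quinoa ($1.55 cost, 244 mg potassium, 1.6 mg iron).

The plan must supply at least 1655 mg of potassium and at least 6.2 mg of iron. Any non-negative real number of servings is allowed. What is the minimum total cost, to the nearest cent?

Two binding constraints pin down two serving amounts, so the optimal mix uses at most two foods. The candidates are each food alone (scaled to the tighter of potassium/iron) and each pair with both constraints tight.
avocado only: max(1655/534, 6.2/0.7) = 8.857 servings → $15.94.
canned tuna only: max(1655/219, 6.2/0.8) = 7.75 servings → $13.56.
quinoa only: max(1655/244, 6.2/1.6) = 6.783 servings → $10.51.
avocado + canned tuna: the both-tight solution has a negative serving — not a feasible corner.
avocado + quinoa with both tight: 1.661 servings and 3.148 servings → $7.87.
canned tuna + quinoa with both tight: 7.314 servings and 0.2178 servings → $13.14.
So the least-cost plan costs $7.87.

$7.87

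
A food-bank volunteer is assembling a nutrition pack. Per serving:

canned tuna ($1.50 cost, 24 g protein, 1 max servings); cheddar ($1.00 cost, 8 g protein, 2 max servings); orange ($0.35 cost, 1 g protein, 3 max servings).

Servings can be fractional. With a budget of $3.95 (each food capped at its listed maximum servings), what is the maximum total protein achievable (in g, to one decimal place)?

41.3 g

Protein per dollar: canned tuna 16, cheddar 8, orange 2.857.
Take 1 serving of canned tuna: spends $1.50, +24.0 g protein (running total 24.0 g).
Take 2 servings of cheddar: spends $2.00, +16.0 g protein (running total 40.0 g).
Take 1.286 servings of orange: spends $0.45, +1.3 g protein (running total 41.3 g).
Filling greedily by protein-per-dollar is optimal for one linear limit, giving 41.3 g.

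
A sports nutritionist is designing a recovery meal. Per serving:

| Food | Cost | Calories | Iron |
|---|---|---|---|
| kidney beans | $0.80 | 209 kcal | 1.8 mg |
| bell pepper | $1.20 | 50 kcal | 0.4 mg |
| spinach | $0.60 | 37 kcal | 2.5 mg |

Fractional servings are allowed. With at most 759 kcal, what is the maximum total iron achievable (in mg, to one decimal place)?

Iron per kcal: spinach 0.06757, kidney beans 0.008612, bell pepper 0.008.
With no serving limits, spend the whole calories allowance on spinach: 759 kcal / 37 kcal × 2.5 mg = 51.3 mg.

51.3 mg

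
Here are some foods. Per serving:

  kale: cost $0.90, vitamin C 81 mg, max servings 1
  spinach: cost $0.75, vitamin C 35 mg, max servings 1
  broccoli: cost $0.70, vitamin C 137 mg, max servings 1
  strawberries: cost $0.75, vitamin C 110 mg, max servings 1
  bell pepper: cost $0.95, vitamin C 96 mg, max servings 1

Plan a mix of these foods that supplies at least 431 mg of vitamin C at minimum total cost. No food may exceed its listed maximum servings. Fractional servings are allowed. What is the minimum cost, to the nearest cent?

$3.45

Cost per mg of vitamin C: broccoli $0.0051, strawberries $0.0068, bell pepper $0.0099, kale $0.0111, spinach $0.0214.
Take 1 serving of broccoli: +137.0 mg vitamin C for $0.70 (total $0.70, still need 294.0 mg).
Take 1 serving of strawberries: +110.0 mg vitamin C for $0.75 (total $1.45, still need 184.0 mg).
Take 1 serving of bell pepper: +96.0 mg vitamin C for $0.95 (total $2.40, still need 88.0 mg).
Take 1 serving of kale: +81.0 mg vitamin C for $0.90 (total $3.30, still need 7.0 mg).
Take 0.2 servings of spinach: +7.0 mg vitamin C for $0.15 (total $3.45, still need 0.0 mg).
Filling from the cheapest source first is optimal under one linear minimum: $3.45.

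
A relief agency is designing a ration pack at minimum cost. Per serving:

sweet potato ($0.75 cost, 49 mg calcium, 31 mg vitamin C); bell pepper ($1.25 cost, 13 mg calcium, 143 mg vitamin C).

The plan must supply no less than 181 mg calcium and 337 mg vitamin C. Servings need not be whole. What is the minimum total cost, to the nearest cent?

sweet potato only: max(181/49, 337/31) = 10.87 servings → $8.15.
bell pepper only: max(181/13, 337/143) = 13.92 servings → $17.40.
sweet potato + bell pepper with both tight: 3.256 servings and 1.651 servings → $4.51.
So the least-cost plan costs $4.51.

$4.51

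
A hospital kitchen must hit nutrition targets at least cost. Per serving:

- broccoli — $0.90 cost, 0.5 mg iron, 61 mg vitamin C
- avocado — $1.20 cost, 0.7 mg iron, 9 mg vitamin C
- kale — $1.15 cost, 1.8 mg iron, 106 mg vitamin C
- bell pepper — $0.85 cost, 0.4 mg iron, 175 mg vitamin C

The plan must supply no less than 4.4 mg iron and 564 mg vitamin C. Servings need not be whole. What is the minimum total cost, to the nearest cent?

$4.01

Minimising a linear cost over {iron ≥ 4.4, vitamin C ≥ 564, servings ≥ 0} — the optimum is at a vertex, using one or two foods.
broccoli only: max(4.4/0.5, 564/61) = 9.246 servings → $8.32.
avocado only: max(4.4/0.7, 564/9) = 62.67 servings → $75.20.
kale only: max(4.4/1.8, 564/106) = 5.321 servings → $6.12.
bell pepper only: max(4.4/0.4, 564/175) = 11 servings → $9.35.
broccoli + avocado: intersection lies outside the first quadrant.
broccoli + kale: the both-tight solution has a negative serving — not a feasible corner.
broccoli + bell pepper with both tight: 8.628 servings and 0.2155 servings → $7.95.
avocado + kale with both targets exact would need a negative amount; discard.
avocado + bell pepper with both tight: 4.579 servings and 2.987 servings → $8.03.
kale + bell pepper with both tight: 1.997 servings and 2.013 servings → $4.01.
Cheapest feasible corner: $4.01.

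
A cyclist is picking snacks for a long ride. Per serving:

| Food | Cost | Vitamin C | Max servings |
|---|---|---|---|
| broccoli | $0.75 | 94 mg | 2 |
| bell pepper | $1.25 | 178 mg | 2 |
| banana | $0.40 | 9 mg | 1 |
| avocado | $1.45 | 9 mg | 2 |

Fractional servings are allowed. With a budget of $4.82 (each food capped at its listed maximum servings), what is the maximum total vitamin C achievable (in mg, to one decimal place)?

Vitamin C per dollar: bell pepper 142.4, broccoli 125.3, banana 22.5, avocado 6.207.
Take 2 servings of bell pepper: spends $2.50, +356.0 mg vitamin C (running total 356.0 mg).
Take 2 servings of broccoli: spends $1.50, +188.0 mg vitamin C (running total 544.0 mg).
Take 1 serving of banana: spends $0.40, +9.0 mg vitamin C (running total 553.0 mg).
Take 0.2897 servings of avocado: spends $0.42, +2.6 mg vitamin C (running total 555.6 mg).
Filling greedily by vitamin C-per-dollar is optimal for one linear limit, giving 555.6 mg.

555.6 mg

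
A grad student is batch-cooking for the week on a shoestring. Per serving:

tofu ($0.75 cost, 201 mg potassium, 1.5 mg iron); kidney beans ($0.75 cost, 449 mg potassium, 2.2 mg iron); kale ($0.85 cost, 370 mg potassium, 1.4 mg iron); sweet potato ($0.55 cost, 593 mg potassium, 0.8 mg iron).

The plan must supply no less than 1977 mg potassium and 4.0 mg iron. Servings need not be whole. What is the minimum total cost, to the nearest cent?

$2.11

This is a tiny linear program; its minimum lies at a vertex of the feasible set. List the vertices and price them.
tofu only: max(1977/201, 4.0/1.5) = 9.836 servings → $7.38.
kidney beans only: max(1977/449, 4.0/2.2) = 4.403 servings → $3.30.
kale only: max(1977/370, 4.0/1.4) = 5.343 servings → $4.54.
sweet potato only: max(1977/593, 4.0/0.8) = 5 servings → $2.75.
tofu + kidney beans: intersection lies outside the first quadrant.
tofu + kale with both targets exact would need a negative amount; discard.
tofu + sweet potato with both tight: 1.085 servings and 2.966 servings → $2.44.
kidney beans + kale with both targets exact would need a negative amount; discard.
kidney beans + sweet potato with both tight: 0.836 servings and 2.701 servings → $2.11.
kale + sweet potato with both tight: 1.48 servings and 2.411 servings → $2.58.
Cheapest feasible corner: $2.11.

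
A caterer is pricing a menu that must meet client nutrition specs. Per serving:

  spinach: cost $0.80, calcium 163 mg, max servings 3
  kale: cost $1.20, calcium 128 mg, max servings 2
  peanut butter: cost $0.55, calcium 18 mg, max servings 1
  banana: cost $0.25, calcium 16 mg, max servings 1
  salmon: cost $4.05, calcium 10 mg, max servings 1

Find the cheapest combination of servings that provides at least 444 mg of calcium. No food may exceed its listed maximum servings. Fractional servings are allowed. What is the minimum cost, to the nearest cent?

Cost per mg of calcium: spinach $0.0049, kale $0.0094, banana $0.0156, peanut butter $0.0306, salmon $0.4050.
Take 2.724 servings of spinach: +444.0 mg calcium for $2.18 (total $2.18, still need 0.0 mg).
Filling from the cheapest source first is optimal under one linear minimum: $2.18.

$2.18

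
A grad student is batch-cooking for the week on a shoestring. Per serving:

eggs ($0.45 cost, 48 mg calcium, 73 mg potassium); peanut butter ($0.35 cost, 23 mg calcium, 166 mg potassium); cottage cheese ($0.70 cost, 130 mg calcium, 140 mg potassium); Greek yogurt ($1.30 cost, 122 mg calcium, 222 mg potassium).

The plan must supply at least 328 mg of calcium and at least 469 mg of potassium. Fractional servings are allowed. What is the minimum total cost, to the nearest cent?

$1.95

This is a tiny linear program; its minimum lies at a vertex of the feasible set. List the vertices and price them.
eggs only: max(328/48, 469/73) = 6.833 servings → $3.08.
peanut butter only: max(328/23, 469/166) = 14.26 servings → $4.99.
cottage cheese only: max(328/130, 469/140) = 3.35 servings → $2.35.
Greek yogurt only: max(328/122, 469/222) = 2.689 servings → $3.50.
eggs + peanut butter: the both-tight solution has a negative serving — not a feasible corner.
eggs + cottage cheese with both tight: 5.433 servings and 0.517 servings → $2.81.
eggs + Greek yogurt with both targets exact would need a negative amount; discard.
peanut butter + cottage cheese with both tight: 0.8197 servings and 2.378 servings → $1.95.
peanut butter + Greek yogurt: intersection lies outside the first quadrant.
cottage cheese + Greek yogurt with both tight: 1.324 servings and 1.278 servings → $2.59.
So the least-cost plan costs $1.95.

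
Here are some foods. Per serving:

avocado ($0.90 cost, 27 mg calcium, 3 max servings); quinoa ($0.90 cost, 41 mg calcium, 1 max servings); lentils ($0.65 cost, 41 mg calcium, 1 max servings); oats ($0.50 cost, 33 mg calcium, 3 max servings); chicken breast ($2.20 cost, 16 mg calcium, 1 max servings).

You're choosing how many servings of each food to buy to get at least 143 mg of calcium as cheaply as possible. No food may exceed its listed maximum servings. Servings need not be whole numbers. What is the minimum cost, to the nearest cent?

$2.22

Cost per mg of calcium: oats $0.0152, lentils $0.0159, quinoa $0.0220, avocado $0.0333, chicken breast $0.1375.
Take 3 servings of oats: +99.0 mg calcium for $1.50 (total $1.50, still need 44.0 mg).
Take 1 serving of lentils: +41.0 mg calcium for $0.65 (total $2.15, still need 3.0 mg).
Take 0.07317 servings of quinoa: +3.0 mg calcium for $0.07 (total $2.22, still need 0.0 mg).
Filling from the cheapest source first is optimal under one linear minimum: $2.22.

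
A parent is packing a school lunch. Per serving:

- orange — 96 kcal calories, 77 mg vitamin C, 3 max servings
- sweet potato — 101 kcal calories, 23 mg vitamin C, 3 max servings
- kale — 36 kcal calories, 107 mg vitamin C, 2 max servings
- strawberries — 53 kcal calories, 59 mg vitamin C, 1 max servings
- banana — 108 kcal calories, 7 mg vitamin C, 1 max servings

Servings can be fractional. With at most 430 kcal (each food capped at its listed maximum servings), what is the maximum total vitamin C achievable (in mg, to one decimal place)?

Vitamin C per kcal: kale 2.972, strawberries 1.113, orange 0.8021, sweet potato 0.2277, banana 0.06481.
Take 2 servings of kale: uses 72 kcal, +214.0 mg vitamin C (running total 214.0 mg).
Take 1 serving of strawberries: uses 53 kcal, +59.0 mg vitamin C (running total 273.0 mg).
Take 3 servings of orange: uses 288 kcal, +231.0 mg vitamin C (running total 504.0 mg).
Take 0.1683 servings of sweet potato: uses 17 kcal, +3.9 mg vitamin C (running total 507.9 mg).
Greedy by best ratio exhausts the calories allowance optimally: 507.9 mg.

507.9 mg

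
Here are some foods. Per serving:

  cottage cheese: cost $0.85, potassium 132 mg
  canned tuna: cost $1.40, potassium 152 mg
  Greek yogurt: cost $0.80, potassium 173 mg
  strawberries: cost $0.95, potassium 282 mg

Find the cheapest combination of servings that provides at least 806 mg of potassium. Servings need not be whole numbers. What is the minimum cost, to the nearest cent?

Cost per mg of potassium: strawberries $0.0034, Greek yogurt $0.0046, cottage cheese $0.0064, canned tuna $0.0092.
With no serving limits, use only strawberries: 806 mg / 282 mg = 2.858 servings × $0.95 = $2.72.

$2.72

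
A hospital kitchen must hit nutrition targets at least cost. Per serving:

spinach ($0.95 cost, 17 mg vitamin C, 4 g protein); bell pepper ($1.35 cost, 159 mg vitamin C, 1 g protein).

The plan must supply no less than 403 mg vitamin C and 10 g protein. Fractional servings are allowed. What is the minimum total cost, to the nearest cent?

$4.97

At the optimum either one food covers both requirements or two foods hit both targets exactly; no other combination can be cheaper.
spinach only: max(403/17, 10/4) = 23.71 servings → $22.52.
bell pepper only: max(403/159, 10/1) = 10 servings → $13.50.
spinach + bell pepper with both tight: 1.918 servings and 2.33 servings → $4.97.
So the least-cost plan costs $4.97.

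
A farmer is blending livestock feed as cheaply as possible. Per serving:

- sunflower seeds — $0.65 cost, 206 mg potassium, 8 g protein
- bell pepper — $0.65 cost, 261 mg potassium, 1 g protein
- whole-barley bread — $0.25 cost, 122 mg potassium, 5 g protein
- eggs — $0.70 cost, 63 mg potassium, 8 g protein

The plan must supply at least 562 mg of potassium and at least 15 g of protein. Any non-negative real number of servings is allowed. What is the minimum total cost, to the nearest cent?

An LP optimum is at a vertex; with two nutrient constraints at most two foods are used. Check each candidate.
sunflower seeds only: max(562/206, 15/8) = 2.728 servings → $1.77.
bell pepper only: max(562/261, 15/1) = 15 servings → $9.75.
whole-barley bread only: max(562/122, 15/5) = 4.607 servings → $1.15.
eggs only: max(562/63, 15/8) = 8.921 servings → $6.24.
sunflower seeds + bell pepper with both tight: 1.782 servings and 0.7471 servings → $1.64.
sunflower seeds + whole-barley bread: the both-tight solution has a negative serving — not a feasible corner.
sunflower seeds + eggs with both targets exact would need a negative amount; discard.
bell pepper + whole-barley bread with both tight: 0.8284 servings and 2.834 servings → $1.25.
bell pepper + eggs with both tight: 1.754 servings and 1.656 servings → $2.30.
whole-barley bread + eggs: the both-tight solution has a negative serving — not a feasible corner.
Cheapest feasible corner: $1.15.

$1.15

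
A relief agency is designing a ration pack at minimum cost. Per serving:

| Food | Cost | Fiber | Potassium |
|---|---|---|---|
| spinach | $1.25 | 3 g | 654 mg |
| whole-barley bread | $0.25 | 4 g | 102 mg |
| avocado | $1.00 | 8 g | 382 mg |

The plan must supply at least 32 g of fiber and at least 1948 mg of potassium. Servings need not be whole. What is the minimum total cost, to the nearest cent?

$4.08

spinach only: max(32/3, 1948/654) = 10.67 servings → $13.33.
whole-barley bread only: max(32/4, 1948/102) = 19.1 servings → $4.77.
avocado only: max(32/8, 1948/382) = 5.099 servings → $5.10.
spinach + whole-barley bread with both tight: 1.96 servings and 6.53 servings → $4.08.
spinach + avocado with both tight: 0.8223 servings and 3.692 servings → $4.72.
whole-barley bread + avocado: intersection lies outside the first quadrant.
Cheapest feasible corner: $4.08.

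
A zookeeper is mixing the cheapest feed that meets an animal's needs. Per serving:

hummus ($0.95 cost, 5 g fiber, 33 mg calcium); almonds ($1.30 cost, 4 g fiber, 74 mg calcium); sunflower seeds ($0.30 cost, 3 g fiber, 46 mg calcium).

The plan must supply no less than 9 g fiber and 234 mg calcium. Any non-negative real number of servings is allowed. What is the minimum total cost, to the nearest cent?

$1.53

A basic optimal solution has at most two foods positive. Try each food alone and each pair with both targets met exactly.
hummus only: max(9/5, 234/33) = 7.091 servings → $6.74.
almonds only: max(9/4, 234/74) = 3.162 servings → $4.11.
sunflower seeds only: max(9/3, 234/46) = 5.087 servings → $1.53.
hummus + almonds: the both-tight solution has a negative serving — not a feasible corner.
hummus + sunflower seeds with both targets exact would need a negative amount; discard.
almonds + sunflower seeds with both targets exact would need a negative amount; discard.
So the least-cost plan costs $1.53.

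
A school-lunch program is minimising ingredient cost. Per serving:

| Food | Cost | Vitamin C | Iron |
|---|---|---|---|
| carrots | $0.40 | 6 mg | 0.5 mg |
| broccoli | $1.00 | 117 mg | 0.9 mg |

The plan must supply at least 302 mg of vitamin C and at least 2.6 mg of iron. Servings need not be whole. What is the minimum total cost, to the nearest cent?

Compare the cost at each extreme point of the feasible region.
carrots only: max(302/6, 2.6/0.5) = 50.33 servings → $20.13.
broccoli only: max(302/117, 2.6/0.9) = 2.889 servings → $2.89.
carrots + broccoli with both tight: 0.6102 servings and 2.55 servings → $2.79.
The minimum over all feasible corners is $2.79.

$2.79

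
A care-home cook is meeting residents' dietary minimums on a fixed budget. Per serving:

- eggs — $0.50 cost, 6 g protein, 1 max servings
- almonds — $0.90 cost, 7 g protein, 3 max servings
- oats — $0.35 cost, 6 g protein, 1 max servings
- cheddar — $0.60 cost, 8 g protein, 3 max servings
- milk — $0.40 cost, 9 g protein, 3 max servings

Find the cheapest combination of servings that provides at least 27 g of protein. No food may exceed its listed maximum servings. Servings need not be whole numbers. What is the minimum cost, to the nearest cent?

$1.20

Cost per g of protein: milk $0.0444, oats $0.0583, cheddar $0.0750, eggs $0.0833, almonds $0.1286.
Take 3 servings of milk: +27.0 g protein for $1.20 (total $1.20, still need 0.0 g).
Filling from the cheapest source first is optimal under one linear minimum: $1.20.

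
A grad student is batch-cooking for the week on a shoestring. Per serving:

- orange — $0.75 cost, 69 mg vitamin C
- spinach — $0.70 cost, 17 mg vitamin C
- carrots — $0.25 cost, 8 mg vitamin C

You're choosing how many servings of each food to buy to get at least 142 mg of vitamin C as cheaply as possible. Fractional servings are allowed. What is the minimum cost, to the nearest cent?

$1.54

Cost per mg of vitamin C: orange $0.0109, carrots $0.0312, spinach $0.0412.
With no serving limits, use only orange: 142 mg / 69 mg = 2.058 servings × $0.75 = $1.54.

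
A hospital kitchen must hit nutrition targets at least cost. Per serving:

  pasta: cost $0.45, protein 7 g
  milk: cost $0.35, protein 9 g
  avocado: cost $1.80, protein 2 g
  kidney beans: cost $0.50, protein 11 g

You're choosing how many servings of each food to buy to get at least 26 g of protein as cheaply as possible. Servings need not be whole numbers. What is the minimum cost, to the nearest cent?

Cost per g of protein: milk $0.0389, kidney beans $0.0455, pasta $0.0643, avocado $0.9000.
With no serving limits, use only milk: 26 g / 9 g = 2.889 servings × $0.35 = $1.01.

$1.01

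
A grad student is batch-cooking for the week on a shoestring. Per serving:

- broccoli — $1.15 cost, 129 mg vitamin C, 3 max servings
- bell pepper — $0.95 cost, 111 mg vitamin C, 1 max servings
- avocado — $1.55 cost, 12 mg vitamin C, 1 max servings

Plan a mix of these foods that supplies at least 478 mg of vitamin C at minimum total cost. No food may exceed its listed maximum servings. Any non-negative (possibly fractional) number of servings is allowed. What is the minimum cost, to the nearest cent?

Cost per mg of vitamin C: bell pepper $0.0086, broccoli $0.0089, avocado $0.1292.
Take 1 serving of bell pepper: +111.0 mg vitamin C for $0.95 (total $0.95, still need 367.0 mg).
Take 2.845 servings of broccoli: +367.0 mg vitamin C for $3.27 (total $4.22, still need 0.0 mg).
Filling from the cheapest source first is optimal under one linear minimum: $4.22.

$4.22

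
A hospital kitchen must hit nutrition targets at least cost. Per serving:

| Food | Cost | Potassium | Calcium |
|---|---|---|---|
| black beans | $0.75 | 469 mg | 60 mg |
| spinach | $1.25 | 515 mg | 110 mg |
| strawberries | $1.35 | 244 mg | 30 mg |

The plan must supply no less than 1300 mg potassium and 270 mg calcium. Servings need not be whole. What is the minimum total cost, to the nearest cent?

$3.08

For a min-cost LP with two ≥-constraints, a basic feasible solution has at most two positive variables.
black beans only: max(1300/469, 270/60) = 4.5 servings → $3.38.
spinach only: max(1300/515, 270/110) = 2.524 servings → $3.16.
strawberries only: max(1300/244, 270/30) = 9 servings → $12.15.
black beans + spinach with both tight: 0.1909 servings and 2.35 servings → $3.08.
black beans + strawberries: the both-tight solution has a negative serving — not a feasible corner.
spinach + strawberries with both tight: 2.36 servings and 0.3468 servings → $3.42.
So the least-cost plan costs $3.08.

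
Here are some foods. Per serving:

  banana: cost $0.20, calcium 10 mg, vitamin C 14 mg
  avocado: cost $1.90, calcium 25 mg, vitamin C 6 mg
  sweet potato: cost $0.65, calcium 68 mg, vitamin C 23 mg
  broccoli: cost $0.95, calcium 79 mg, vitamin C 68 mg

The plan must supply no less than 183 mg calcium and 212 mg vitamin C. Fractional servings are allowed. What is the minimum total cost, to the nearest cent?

A basic optimal solution has at most two foods positive. Try each food alone and each pair with both targets met exactly.
banana only: max(183/10, 212/14) = 18.3 servings → $3.66.
avocado only: max(183/25, 212/6) = 35.33 servings → $67.13.
sweet potato only: max(183/68, 212/23) = 9.217 servings → $5.99.
broccoli only: max(183/79, 212/68) = 3.118 servings → $2.96.
banana + avocado with both tight: 14.49 servings and 1.524 servings → $5.79.
banana + sweet potato with both tight: 14.14 servings and 0.6122 servings → $3.23.
banana + broccoli with both tight: 10.1 servings and 1.038 servings → $3.01.
avocado + sweet potato: the both-tight solution has a negative serving — not a feasible corner.
avocado + broccoli with both targets exact would need a negative amount; discard.
sweet potato + broccoli: intersection lies outside the first quadrant.
So the least-cost plan costs $2.96.

$2.96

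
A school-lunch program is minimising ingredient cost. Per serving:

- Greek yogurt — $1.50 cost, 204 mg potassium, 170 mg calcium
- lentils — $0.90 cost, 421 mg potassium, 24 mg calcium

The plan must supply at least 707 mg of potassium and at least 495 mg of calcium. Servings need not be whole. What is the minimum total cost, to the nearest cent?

$4.57

A basic optimal solution has at most two foods positive. Try each food alone and each pair with both targets met exactly.
Greek yogurt only: max(707/204, 495/170) = 3.466 servings → $5.20.
lentils only: max(707/421, 495/24) = 20.62 servings → $18.56.
Greek yogurt + lentils with both tight: 2.871 servings and 0.2881 servings → $4.57.
Cheapest feasible corner: $4.57.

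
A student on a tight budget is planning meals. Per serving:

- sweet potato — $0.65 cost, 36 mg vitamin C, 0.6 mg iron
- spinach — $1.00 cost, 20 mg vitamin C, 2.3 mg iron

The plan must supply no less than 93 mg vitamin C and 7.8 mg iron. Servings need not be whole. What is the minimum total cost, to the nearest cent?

$3.71

The cheapest plan sits at a corner of the feasible region — with two constraints it uses at most two foods.
sweet potato only: max(93/36, 7.8/0.6) = 13 servings → $8.45.
spinach only: max(93/20, 7.8/2.3) = 4.65 servings → $4.65.
sweet potato + spinach with both tight: 0.8178 servings and 3.178 servings → $3.71.
So the least-cost plan costs $3.71.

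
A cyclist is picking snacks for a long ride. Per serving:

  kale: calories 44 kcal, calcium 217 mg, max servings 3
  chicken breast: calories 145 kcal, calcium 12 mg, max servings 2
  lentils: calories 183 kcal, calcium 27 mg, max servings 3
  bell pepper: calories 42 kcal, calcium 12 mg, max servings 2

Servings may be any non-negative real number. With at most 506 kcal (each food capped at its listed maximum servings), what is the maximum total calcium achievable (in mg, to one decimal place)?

Calcium per kcal: kale 4.932, bell pepper 0.2857, lentils 0.1475, chicken breast 0.08276.
Take 3 servings of kale: uses 132 kcal, +651.0 mg calcium (running total 651.0 mg).
Take 2 servings of bell pepper: uses 84 kcal, +24.0 mg calcium (running total 675.0 mg).
Take 1.585 servings of lentils: uses 290 kcal, +42.8 mg calcium (running total 717.8 mg).
Greedy by best ratio exhausts the calories allowance optimally: 717.8 mg.

717.8 mg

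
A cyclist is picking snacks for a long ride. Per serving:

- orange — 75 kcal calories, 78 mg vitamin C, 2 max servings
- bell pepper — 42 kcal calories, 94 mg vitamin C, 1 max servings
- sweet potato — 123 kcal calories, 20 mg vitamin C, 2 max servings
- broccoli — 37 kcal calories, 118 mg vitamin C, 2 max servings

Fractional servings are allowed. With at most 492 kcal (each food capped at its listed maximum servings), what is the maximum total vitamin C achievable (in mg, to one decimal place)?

Vitamin C per kcal: broccoli 3.189, bell pepper 2.238, orange 1.04, sweet potato 0.1626.
Take 2 servings of broccoli: uses 74 kcal, +236.0 mg vitamin C (running total 236.0 mg).
Take 1 serving of bell pepper: uses 42 kcal, +94.0 mg vitamin C (running total 330.0 mg).
Take 2 servings of orange: uses 150 kcal, +156.0 mg vitamin C (running total 486.0 mg).
Take 1.837 servings of sweet potato: uses 226 kcal, +36.7 mg vitamin C (running total 522.7 mg).
Filling greedily by vitamin C-per-kcal is optimal for one linear limit, giving 522.7 mg.

522.7 mg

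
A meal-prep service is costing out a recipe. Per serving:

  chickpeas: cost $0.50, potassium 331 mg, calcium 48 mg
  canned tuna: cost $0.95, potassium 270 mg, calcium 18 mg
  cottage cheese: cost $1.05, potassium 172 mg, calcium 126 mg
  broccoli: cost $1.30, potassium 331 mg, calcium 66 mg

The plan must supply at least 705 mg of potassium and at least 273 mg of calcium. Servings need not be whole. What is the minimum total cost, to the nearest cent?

$2.40

The cheapest plan sits at a corner of the feasible region — with two constraints it uses at most two foods.
chickpeas only: max(705/331, 273/48) = 5.688 servings → $2.84.
canned tuna only: max(705/270, 273/18) = 15.17 servings → $14.41.
cottage cheese only: max(705/172, 273/126) = 4.099 servings → $4.30.
broccoli only: max(705/331, 273/66) = 4.136 servings → $5.38.
chickpeas + canned tuna: the both-tight solution has a negative serving — not a feasible corner.
chickpeas + cottage cheese with both tight: 1.252 servings and 1.69 servings → $2.40.
chickpeas + broccoli: intersection lies outside the first quadrant.
canned tuna + cottage cheese with both tight: 1.354 servings and 1.973 servings → $3.36.
canned tuna + broccoli with both targets exact would need a negative amount; discard.
cottage cheese + broccoli with both tight: 1.444 servings and 1.38 servings → $3.31.
So the least-cost plan costs $2.40.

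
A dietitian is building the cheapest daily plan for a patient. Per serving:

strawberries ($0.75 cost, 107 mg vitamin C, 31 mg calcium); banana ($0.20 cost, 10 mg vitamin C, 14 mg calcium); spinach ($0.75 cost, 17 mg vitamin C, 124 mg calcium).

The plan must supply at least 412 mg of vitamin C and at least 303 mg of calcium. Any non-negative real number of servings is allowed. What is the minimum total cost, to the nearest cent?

$3.86

With two linear requirements the optimum uses one or two foods; enumerate the corners.
strawberries only: max(412/107, 303/31) = 9.774 servings → $7.33.
banana only: max(412/10, 303/14) = 41.2 servings → $8.24.
spinach only: max(412/17, 303/124) = 24.24 servings → $18.18.
strawberries + banana with both tight: 2.305 servings and 16.54 servings → $5.04.
strawberries + spinach with both tight: 3.605 servings and 1.542 servings → $3.86.
banana + spinach: intersection lies outside the first quadrant.
So the least-cost plan costs $3.86.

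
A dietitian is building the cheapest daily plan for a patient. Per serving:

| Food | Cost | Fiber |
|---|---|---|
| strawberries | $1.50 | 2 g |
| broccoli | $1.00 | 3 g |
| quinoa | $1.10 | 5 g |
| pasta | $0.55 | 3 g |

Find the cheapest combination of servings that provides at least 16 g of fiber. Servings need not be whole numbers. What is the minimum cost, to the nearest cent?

$2.93

Cost per g of fiber: pasta $0.1833, quinoa $0.2200, broccoli $0.3333, strawberries $0.7500.
With no serving limits, use only pasta: 16 g / 3 g = 5.333 servings × $0.55 = $2.93.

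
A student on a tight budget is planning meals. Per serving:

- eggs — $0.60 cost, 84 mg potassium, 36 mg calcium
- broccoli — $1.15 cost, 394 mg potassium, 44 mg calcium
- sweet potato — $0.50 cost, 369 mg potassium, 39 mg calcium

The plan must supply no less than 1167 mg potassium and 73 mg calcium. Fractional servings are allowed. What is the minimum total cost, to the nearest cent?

$1.58

This is a tiny linear program; its minimum lies at a vertex of the feasible set. List the vertices and price them.
eggs only: max(1167/84, 73/36) = 13.89 servings → $8.34.
broccoli only: max(1167/394, 73/44) = 2.962 servings → $3.41.
sweet potato only: max(1167/369, 73/39) = 3.163 servings → $1.58.
eggs + broccoli with both targets exact would need a negative amount; discard.
eggs + sweet potato: the both-tight solution has a negative serving — not a feasible corner.
broccoli + sweet potato: the both-tight solution has a negative serving — not a feasible corner.
The minimum over all feasible corners is $1.58.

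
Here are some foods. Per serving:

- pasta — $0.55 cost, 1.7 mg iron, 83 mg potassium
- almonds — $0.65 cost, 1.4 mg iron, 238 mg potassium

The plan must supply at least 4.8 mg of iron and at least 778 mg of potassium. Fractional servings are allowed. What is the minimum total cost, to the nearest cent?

Compare the cost at each extreme point of the feasible region.
pasta only: max(4.8/1.7, 778/83) = 9.373 servings → $5.16.
almonds only: max(4.8/1.4, 778/238) = 3.429 servings → $2.23.
pasta + almonds with both tight: 0.1845 servings and 3.205 servings → $2.18.
The minimum over all feasible corners is $2.18.

$2.18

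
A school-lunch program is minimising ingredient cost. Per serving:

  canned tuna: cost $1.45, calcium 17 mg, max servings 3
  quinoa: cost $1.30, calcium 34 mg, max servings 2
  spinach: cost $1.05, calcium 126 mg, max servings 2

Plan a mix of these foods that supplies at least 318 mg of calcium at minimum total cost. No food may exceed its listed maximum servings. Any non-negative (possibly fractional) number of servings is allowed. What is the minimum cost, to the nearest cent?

Cost per mg of calcium: spinach $0.0083, quinoa $0.0382, canned tuna $0.0853.
Take 2 servings of spinach: +252.0 mg calcium for $2.10 (total $2.10, still need 66.0 mg).
Take 1.941 servings of quinoa: +66.0 mg calcium for $2.52 (total $4.62, still need 0.0 mg).
Filling from the cheapest source first is optimal under one linear minimum: $4.62.

$4.62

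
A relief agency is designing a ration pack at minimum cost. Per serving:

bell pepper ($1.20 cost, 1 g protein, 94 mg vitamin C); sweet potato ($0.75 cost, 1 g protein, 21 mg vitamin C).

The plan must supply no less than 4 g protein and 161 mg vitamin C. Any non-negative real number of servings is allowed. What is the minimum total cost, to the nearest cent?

Minimising a linear cost over {protein ≥ 4, vitamin C ≥ 161, servings ≥ 0} — the optimum is at a vertex, using one or two foods.
bell pepper only: max(4/1, 161/94) = 4 servings → $4.80.
sweet potato only: max(4/1, 161/21) = 7.667 servings → $5.75.
bell pepper + sweet potato with both tight: 1.055 servings and 2.945 servings → $3.47.
Cheapest feasible corner: $3.47.

$3.47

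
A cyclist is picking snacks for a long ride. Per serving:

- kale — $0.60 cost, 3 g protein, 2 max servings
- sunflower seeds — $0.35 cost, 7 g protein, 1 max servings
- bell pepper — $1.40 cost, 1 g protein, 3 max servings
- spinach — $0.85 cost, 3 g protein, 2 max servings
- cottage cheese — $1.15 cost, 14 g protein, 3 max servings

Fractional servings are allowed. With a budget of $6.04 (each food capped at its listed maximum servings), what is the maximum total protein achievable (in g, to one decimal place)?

Protein per dollar: sunflower seeds 20, cottage cheese 12.17, kale 5, spinach 3.529, bell pepper 0.7143.
Take 1 serving of sunflower seeds: spends $0.35, +7.0 g protein (running total 7.0 g).
Take 3 servings of cottage cheese: spends $3.45, +42.0 g protein (running total 49.0 g).
Take 2 servings of kale: spends $1.20, +6.0 g protein (running total 55.0 g).
Take 1.224 servings of spinach: spends $1.04, +3.7 g protein (running total 58.7 g).
Filling greedily by protein-per-dollar is optimal for one linear limit, giving 58.7 g.

58.7 g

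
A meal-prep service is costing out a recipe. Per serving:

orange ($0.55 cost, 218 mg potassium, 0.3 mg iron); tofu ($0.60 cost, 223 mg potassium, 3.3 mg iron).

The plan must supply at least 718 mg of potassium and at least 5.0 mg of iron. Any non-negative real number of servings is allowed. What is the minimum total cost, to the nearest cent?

$1.86

orange only: max(718/218, 5.0/0.3) = 16.67 servings → $9.17.
tofu only: max(718/223, 5.0/3.3) = 3.22 servings → $1.93.
orange + tofu with both tight: 1.922 servings and 1.34 servings → $1.86.
The minimum over all feasible corners is $1.86.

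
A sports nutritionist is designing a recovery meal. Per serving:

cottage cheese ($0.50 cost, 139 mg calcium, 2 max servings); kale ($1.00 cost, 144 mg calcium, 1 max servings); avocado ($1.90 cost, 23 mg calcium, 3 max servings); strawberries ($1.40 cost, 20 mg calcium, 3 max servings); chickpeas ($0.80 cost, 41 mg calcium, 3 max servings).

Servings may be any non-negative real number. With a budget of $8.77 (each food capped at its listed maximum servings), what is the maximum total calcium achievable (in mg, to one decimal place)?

Calcium per dollar: cottage cheese 278, kale 144, chickpeas 51.25, strawberries 14.29, avocado 12.11.
Take 2 servings of cottage cheese: spends $1.00, +278.0 mg calcium (running total 278.0 mg).
Take 1 serving of kale: spends $1.00, +144.0 mg calcium (running total 422.0 mg).
Take 3 servings of chickpeas: spends $2.40, +123.0 mg calcium (running total 545.0 mg).
Take 3 servings of strawberries: spends $4.20, +60.0 mg calcium (running total 605.0 mg).
Take 0.08947 servings of avocado: spends $0.17, +2.1 mg calcium (running total 607.1 mg).
Filling greedily by calcium-per-dollar is optimal for one linear limit, giving 607.1 mg.

607.1 mg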